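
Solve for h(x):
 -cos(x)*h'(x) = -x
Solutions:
 h(x) = C1 + Integral(x/cos(x), x)


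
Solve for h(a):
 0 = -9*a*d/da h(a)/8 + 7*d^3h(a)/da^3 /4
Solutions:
 h(a) = C1 + Integral(C2*airyai(42^(2/3)*a/14) + C3*airybi(42^(2/3)*a/14), a)


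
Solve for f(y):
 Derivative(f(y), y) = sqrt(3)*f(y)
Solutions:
 f(y) = C1*exp(sqrt(3)*y)


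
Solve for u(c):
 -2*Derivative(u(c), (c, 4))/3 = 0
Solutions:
 u(c) = C1 + C2*c + C3*c^2 + C4*c^3


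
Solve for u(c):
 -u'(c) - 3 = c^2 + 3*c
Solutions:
 u(c) = C1 - c^3/3 - 3*c^2/2 - 3*c


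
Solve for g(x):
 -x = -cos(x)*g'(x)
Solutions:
 g(x) = C1 + Integral(x/cos(x), x)


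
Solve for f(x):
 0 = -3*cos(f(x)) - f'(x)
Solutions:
 f(x) = pi - asin((C1 + exp(6*x))/(C1 - exp(6*x)))
 f(x) = asin((C1 + exp(6*x))/(C1 - exp(6*x)))


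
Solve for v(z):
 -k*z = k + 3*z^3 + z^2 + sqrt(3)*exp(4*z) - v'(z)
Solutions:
 v(z) = C1 + k*z^2/2 + k*z + 3*z^4/4 + z^3/3 + sqrt(3)*exp(4*z)/4


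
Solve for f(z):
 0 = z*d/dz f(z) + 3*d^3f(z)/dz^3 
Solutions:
 f(z) = C1 + Integral(C2*airyai(-3^(2/3)*z/3) + C3*airybi(-3^(2/3)*z/3), z)


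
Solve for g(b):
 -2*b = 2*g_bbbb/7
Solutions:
 g(b) = C1 + C2*b + C3*b^2 + C4*b^3 - 7*b^5/120


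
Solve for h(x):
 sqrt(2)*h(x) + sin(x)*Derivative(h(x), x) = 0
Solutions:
 h(x) = C1*(cos(x) + 1)^(sqrt(2)/2)/(cos(x) - 1)^(sqrt(2)/2)


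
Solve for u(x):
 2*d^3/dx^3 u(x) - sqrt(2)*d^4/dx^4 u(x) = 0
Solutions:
 u(x) = C1 + C2*x + C3*x^2 + C4*exp(sqrt(2)*x)


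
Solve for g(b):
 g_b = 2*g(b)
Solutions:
 g(b) = C1*exp(2*b)


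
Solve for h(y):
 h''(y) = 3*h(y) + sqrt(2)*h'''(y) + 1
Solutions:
 h(y) = C1*exp(y*((9*sqrt(158)/4 + 20*sqrt(2))^(-1/3) + 2*sqrt(2) + 2*(9*sqrt(158)/4 + 20*sqrt(2))^(1/3))/12)*sin(sqrt(3)*y*(-2*(9*sqrt(158)/4 + 20*sqrt(2))^(1/3) + (9*sqrt(158)/4 + 20*sqrt(2))^(-1/3))/12) + C2*exp(y*((9*sqrt(158)/4 + 20*sqrt(2))^(-1/3) + 2*sqrt(2) + 2*(9*sqrt(158)/4 + 20*sqrt(2))^(1/3))/12)*cos(sqrt(3)*y*(-2*(9*sqrt(158)/4 + 20*sqrt(2))^(1/3) + (9*sqrt(158)/4 + 20*sqrt(2))^(-1/3))/12) + C3*exp(y*(-2*(9*sqrt(158)/4 + 20*sqrt(2))^(1/3) - 1/(9*sqrt(158)/4 + 20*sqrt(2))^(1/3) + sqrt(2))/6) - 1/3


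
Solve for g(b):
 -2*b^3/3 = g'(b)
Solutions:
 g(b) = C1 - b^4/6


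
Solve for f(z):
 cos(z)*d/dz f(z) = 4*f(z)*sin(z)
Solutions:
 f(z) = C1/cos(z)^4


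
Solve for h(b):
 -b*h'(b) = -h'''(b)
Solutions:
 h(b) = C1 + Integral(C2*airyai(b) + C3*airybi(b), b)


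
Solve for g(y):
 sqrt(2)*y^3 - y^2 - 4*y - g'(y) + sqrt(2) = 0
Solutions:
 g(y) = C1 + sqrt(2)*y^4/4 - y^3/3 - 2*y^2 + sqrt(2)*y


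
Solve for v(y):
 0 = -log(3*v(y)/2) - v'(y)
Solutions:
 -Integral(1/(-log(_y) - log(3) + log(2)), (_y, v(y))) = C1 - y


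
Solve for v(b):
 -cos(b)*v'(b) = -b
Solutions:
 v(b) = C1 + Integral(b/cos(b), b)


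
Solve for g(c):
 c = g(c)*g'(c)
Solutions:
 g(c) = -sqrt(C1 + c^2)
 g(c) = sqrt(C1 + c^2)


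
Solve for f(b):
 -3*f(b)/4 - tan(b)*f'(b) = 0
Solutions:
 f(b) = C1/sin(b)^(3/4)


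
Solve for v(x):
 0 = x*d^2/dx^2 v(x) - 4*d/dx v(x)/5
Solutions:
 v(x) = C1 + C2*x^(9/5)


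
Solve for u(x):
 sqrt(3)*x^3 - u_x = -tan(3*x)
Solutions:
 u(x) = C1 + sqrt(3)*x^4/4 - log(cos(3*x))/3


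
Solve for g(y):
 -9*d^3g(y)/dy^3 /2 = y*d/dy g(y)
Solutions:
 g(y) = C1 + Integral(C2*airyai(-6^(1/3)*y/3) + C3*airybi(-6^(1/3)*y/3), y)


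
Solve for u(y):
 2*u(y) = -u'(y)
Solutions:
 u(y) = C1*exp(-2*y)


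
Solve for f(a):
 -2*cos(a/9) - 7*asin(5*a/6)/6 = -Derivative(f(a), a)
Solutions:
 f(a) = C1 + 7*a*asin(5*a/6)/6 + 7*sqrt(36 - 25*a^2)/30 + 18*sin(a/9)


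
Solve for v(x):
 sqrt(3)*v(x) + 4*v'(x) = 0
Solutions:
 v(x) = C1*exp(-sqrt(3)*x/4)


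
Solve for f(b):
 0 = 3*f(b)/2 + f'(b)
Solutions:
 f(b) = C1*exp(-3*b/2)


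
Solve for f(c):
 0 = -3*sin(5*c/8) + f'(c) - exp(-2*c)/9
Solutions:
 f(c) = C1 - 24*cos(5*c/8)/5 - exp(-2*c)/18


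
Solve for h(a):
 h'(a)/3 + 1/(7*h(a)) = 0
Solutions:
 h(a) = -sqrt(C1 - 42*a)/7
 h(a) = sqrt(C1 - 42*a)/7


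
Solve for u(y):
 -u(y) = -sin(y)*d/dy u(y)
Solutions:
 u(y) = C1*sqrt(cos(y) - 1)/sqrt(cos(y) + 1)


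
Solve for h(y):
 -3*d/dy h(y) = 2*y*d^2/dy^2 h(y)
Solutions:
 h(y) = C1 + C2/sqrt(y)


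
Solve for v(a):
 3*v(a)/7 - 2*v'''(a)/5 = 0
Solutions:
 v(a) = C3*exp(14^(2/3)*15^(1/3)*a/14) + (C1*sin(14^(2/3)*3^(5/6)*5^(1/3)*a/28) + C2*cos(14^(2/3)*3^(5/6)*5^(1/3)*a/28))*exp(-14^(2/3)*15^(1/3)*a/28)


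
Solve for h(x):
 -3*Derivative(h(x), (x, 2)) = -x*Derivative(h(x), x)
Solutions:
 h(x) = C1 + C2*erfi(sqrt(6)*x/6)


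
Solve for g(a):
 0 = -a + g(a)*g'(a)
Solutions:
 g(a) = -sqrt(C1 + a^2)
 g(a) = sqrt(C1 + a^2)


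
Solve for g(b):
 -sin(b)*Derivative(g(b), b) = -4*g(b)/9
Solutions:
 g(b) = C1*(cos(b) - 1)^(2/9)/(cos(b) + 1)^(2/9)


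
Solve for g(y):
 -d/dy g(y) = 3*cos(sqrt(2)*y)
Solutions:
 g(y) = C1 - 3*sqrt(2)*sin(sqrt(2)*y)/2


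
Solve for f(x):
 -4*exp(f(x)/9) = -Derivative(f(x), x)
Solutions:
 f(x) = 9*log(-1/(C1 + 4*x)) + 18*log(3)


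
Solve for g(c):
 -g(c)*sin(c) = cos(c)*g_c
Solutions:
 g(c) = C1*cos(c)


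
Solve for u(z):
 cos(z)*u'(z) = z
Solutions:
 u(z) = C1 + Integral(z/cos(z), z)


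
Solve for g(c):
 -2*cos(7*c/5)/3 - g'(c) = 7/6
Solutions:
 g(c) = C1 - 7*c/6 - 10*sin(7*c/5)/21


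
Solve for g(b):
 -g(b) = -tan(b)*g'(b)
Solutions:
 g(b) = C1*sin(b)


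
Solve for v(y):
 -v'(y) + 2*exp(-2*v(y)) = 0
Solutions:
 v(y) = log(-sqrt(C1 + 4*y))
 v(y) = log(C1 + 4*y)/2


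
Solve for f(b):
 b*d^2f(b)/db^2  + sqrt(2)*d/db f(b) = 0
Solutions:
 f(b) = C1 + C2*b^(1 - sqrt(2))


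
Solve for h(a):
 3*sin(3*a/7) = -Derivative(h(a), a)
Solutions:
 h(a) = C1 + 7*cos(3*a/7)


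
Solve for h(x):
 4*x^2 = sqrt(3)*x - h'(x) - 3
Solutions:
 h(x) = C1 - 4*x^3/3 + sqrt(3)*x^2/2 - 3*x


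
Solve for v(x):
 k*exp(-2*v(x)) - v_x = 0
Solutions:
 v(x) = log(-sqrt(C1 + 2*k*x))
 v(x) = log(C1 + 2*k*x)/2


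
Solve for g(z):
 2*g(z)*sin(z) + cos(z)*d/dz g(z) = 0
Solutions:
 g(z) = C1*cos(z)^2


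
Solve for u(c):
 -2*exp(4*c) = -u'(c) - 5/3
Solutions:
 u(c) = C1 - 5*c/3 + exp(4*c)/2


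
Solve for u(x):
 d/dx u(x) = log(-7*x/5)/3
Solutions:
 u(x) = C1 + x*log(-x)/3 + x*(-log(5) - 1 + log(7))/3


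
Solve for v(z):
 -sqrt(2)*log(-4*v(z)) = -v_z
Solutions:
 -sqrt(2)*Integral(1/(log(-_y) + 2*log(2)), (_y, v(z)))/2 = C1 - z


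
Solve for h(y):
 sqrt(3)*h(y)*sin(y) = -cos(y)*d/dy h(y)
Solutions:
 h(y) = C1*cos(y)^(sqrt(3))


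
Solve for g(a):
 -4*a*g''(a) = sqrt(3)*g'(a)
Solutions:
 g(a) = C1 + C2*a^(1 - sqrt(3)/4)


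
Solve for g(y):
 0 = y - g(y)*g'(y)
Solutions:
 g(y) = -sqrt(C1 + y^2)
 g(y) = sqrt(C1 + y^2)


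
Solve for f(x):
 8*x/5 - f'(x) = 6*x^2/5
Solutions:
 f(x) = C1 - 2*x^3/5 + 4*x^2/5


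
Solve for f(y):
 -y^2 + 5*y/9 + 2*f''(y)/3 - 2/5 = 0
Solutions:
 f(y) = C1 + C2*y + y^4/8 - 5*y^3/36 + 3*y^2/10


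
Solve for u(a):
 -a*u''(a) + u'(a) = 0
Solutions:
 u(a) = C1 + C2*a^2


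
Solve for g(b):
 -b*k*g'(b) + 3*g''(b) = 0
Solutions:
 g(b) = Piecewise((-sqrt(6)*sqrt(pi)*C1*erf(sqrt(6)*b*sqrt(-k)/6)/(2*sqrt(-k)) - C2, (k > 0) | (k < 0)), (-C1*b - C2, True))


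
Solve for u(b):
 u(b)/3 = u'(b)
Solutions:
 u(b) = C1*exp(b/3)


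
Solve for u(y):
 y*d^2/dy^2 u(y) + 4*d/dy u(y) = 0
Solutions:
 u(y) = C1 + C2/y^3


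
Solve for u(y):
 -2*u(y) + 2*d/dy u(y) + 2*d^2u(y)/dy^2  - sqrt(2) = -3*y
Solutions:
 u(y) = C1*exp(y*(-1 + sqrt(5))/2) + C2*exp(-y*(1 + sqrt(5))/2) + 3*y/2 - sqrt(2)/2 + 3/2


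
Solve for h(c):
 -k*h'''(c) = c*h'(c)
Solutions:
 h(c) = C1 + Integral(C2*airyai(c*(-1/k)^(1/3)) + C3*airybi(c*(-1/k)^(1/3)), c)


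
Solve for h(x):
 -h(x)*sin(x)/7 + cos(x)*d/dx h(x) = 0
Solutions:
 h(x) = C1/cos(x)^(1/7)


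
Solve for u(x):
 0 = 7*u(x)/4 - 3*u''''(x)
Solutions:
 u(x) = C1*exp(-sqrt(2)*3^(3/4)*7^(1/4)*x/6) + C2*exp(sqrt(2)*3^(3/4)*7^(1/4)*x/6) + C3*sin(sqrt(2)*3^(3/4)*7^(1/4)*x/6) + C4*cos(sqrt(2)*3^(3/4)*7^(1/4)*x/6)


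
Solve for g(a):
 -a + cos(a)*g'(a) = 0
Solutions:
 g(a) = C1 + Integral(a/cos(a), a)


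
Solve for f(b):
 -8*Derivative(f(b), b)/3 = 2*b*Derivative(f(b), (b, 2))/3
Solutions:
 f(b) = C1 + C2/b^3


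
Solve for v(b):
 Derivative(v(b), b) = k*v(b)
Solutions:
 v(b) = C1*exp(b*k)


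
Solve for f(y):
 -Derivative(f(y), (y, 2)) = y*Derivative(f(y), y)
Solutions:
 f(y) = C1 + C2*erf(sqrt(2)*y/2)


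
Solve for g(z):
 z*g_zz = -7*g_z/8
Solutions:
 g(z) = C1 + C2*z^(1/8)


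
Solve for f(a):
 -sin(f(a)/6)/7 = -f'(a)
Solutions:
 -a/7 + 3*log(cos(f(a)/6) - 1) - 3*log(cos(f(a)/6) + 1) = C1


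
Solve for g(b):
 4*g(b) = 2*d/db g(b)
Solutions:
 g(b) = C1*exp(2*b)


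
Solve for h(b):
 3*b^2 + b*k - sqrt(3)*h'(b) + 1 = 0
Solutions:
 h(b) = C1 + sqrt(3)*b^3/3 + sqrt(3)*b^2*k/6 + sqrt(3)*b/3


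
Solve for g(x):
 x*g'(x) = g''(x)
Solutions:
 g(x) = C1 + C2*erfi(sqrt(2)*x/2)


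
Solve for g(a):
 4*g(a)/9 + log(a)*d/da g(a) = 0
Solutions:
 g(a) = C1*exp(-4*li(a)/9)


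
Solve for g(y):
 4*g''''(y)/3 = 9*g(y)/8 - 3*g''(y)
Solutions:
 g(y) = C1*exp(-sqrt(6)*y*sqrt(-3 + sqrt(15))/4) + C2*exp(sqrt(6)*y*sqrt(-3 + sqrt(15))/4) + C3*sin(sqrt(6)*y*sqrt(3 + sqrt(15))/4) + C4*cos(sqrt(6)*y*sqrt(3 + sqrt(15))/4)


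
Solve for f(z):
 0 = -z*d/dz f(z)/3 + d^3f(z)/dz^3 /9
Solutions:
 f(z) = C1 + Integral(C2*airyai(3^(1/3)*z) + C3*airybi(3^(1/3)*z), z)


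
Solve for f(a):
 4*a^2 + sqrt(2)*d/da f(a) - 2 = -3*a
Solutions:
 f(a) = C1 - 2*sqrt(2)*a^3/3 - 3*sqrt(2)*a^2/4 + sqrt(2)*a


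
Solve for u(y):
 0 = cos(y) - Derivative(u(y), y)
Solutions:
 u(y) = C1 + sin(y)


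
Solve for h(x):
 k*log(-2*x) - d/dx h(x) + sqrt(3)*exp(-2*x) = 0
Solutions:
 h(x) = C1 + k*x*log(-x) + k*x*(-1 + log(2)) - sqrt(3)*exp(-2*x)/2


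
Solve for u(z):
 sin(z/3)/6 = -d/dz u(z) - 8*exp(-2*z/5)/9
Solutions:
 u(z) = C1 + cos(z/3)/2 + 20*exp(-2*z/5)/9


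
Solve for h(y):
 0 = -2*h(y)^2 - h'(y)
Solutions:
 h(y) = 1/(C1 + 2*y)


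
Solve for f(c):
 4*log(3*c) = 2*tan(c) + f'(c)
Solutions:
 f(c) = C1 + 4*c*log(c) - 4*c + 4*c*log(3) + 2*log(cos(c))


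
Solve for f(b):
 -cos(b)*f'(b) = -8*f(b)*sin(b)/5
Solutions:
 f(b) = C1/cos(b)^(8/5)


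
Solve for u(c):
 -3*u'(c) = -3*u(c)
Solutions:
 u(c) = C1*exp(c)


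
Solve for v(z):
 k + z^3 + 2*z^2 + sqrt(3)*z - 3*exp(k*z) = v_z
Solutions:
 v(z) = C1 + k*z + z^4/4 + 2*z^3/3 + sqrt(3)*z^2/2 - 3*exp(k*z)/k


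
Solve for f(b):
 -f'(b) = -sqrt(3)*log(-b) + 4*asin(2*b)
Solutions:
 f(b) = C1 + sqrt(3)*b*(log(-b) - 1) - 4*b*asin(2*b) - 2*sqrt(1 - 4*b^2)


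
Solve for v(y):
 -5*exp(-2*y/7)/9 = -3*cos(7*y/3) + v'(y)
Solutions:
 v(y) = C1 + 9*sin(7*y/3)/7 + 35*exp(-2*y/7)/18


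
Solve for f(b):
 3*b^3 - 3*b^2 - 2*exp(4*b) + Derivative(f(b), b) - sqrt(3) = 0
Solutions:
 f(b) = C1 - 3*b^4/4 + b^3 + sqrt(3)*b + exp(4*b)/2


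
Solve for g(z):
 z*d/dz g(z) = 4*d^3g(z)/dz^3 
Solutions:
 g(z) = C1 + Integral(C2*airyai(2^(1/3)*z/2) + C3*airybi(2^(1/3)*z/2), z)


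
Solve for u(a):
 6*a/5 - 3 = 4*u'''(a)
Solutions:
 u(a) = C1 + C2*a + C3*a^2 + a^4/80 - a^3/8


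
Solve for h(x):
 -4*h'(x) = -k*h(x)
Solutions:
 h(x) = C1*exp(k*x/4)


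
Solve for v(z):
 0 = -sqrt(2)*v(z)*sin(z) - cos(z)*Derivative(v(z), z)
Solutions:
 v(z) = C1*cos(z)^(sqrt(2))


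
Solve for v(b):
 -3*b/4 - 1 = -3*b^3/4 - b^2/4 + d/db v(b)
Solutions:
 v(b) = C1 + 3*b^4/16 + b^3/12 - 3*b^2/8 - b


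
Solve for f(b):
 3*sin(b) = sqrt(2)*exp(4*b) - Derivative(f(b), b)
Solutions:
 f(b) = C1 + sqrt(2)*exp(4*b)/4 + 3*cos(b)


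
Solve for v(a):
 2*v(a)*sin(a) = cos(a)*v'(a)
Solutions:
 v(a) = C1/cos(a)^2


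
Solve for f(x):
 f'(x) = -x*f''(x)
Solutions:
 f(x) = C1 + C2*log(x)


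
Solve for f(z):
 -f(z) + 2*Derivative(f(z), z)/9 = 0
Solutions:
 f(z) = C1*exp(9*z/2)


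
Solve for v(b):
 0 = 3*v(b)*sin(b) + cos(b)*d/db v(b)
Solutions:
 v(b) = C1*cos(b)^3


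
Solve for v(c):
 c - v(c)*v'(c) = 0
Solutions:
 v(c) = -sqrt(C1 + c^2)
 v(c) = sqrt(C1 + c^2)


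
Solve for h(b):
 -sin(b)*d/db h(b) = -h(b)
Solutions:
 h(b) = C1*sqrt(cos(b) - 1)/sqrt(cos(b) + 1)


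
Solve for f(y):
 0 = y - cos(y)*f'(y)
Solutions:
 f(y) = C1 + Integral(y/cos(y), y)


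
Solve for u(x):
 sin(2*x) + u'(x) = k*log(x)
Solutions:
 u(x) = C1 + k*x*(log(x) - 1) + cos(2*x)/2


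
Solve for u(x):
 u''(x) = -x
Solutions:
 u(x) = C1 + C2*x - x^3/6


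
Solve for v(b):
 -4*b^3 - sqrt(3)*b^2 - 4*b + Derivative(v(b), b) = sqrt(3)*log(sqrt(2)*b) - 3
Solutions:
 v(b) = C1 + b^4 + sqrt(3)*b^3/3 + 2*b^2 + sqrt(3)*b*log(b) - 3*b - sqrt(3)*b + sqrt(3)*b*log(2)/2


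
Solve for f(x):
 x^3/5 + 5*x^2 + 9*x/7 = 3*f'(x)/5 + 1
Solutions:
 f(x) = C1 + x^4/12 + 25*x^3/9 + 15*x^2/14 - 5*x/3


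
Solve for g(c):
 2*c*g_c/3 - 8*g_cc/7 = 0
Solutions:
 g(c) = C1 + C2*erfi(sqrt(42)*c/12)


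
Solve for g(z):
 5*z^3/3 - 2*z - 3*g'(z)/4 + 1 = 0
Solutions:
 g(z) = C1 + 5*z^4/9 - 4*z^2/3 + 4*z/3


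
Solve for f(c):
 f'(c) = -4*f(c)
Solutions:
 f(c) = C1*exp(-4*c)


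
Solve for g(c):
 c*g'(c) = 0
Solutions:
 g(c) = C1


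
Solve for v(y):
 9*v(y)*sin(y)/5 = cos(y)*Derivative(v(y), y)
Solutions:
 v(y) = C1/cos(y)^(9/5)


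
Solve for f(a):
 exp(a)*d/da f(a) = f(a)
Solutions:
 f(a) = C1*exp(-exp(-a))


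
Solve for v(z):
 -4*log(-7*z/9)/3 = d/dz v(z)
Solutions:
 v(z) = C1 - 4*z*log(-z)/3 + 4*z*(-log(7) + 1 + 2*log(3))/3


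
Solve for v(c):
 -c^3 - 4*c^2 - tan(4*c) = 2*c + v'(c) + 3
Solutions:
 v(c) = C1 - c^4/4 - 4*c^3/3 - c^2 - 3*c + log(cos(4*c))/4


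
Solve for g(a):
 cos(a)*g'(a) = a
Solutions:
 g(a) = C1 + Integral(a/cos(a), a)


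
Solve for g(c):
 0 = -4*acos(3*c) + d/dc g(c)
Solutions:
 g(c) = C1 + 4*c*acos(3*c) - 4*sqrt(1 - 9*c^2)/3


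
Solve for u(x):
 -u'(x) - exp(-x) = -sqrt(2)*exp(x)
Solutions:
 u(x) = C1 + sqrt(2)*exp(x) + exp(-x)


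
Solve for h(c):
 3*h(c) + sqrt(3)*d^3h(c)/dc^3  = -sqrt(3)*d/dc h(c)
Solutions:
 h(c) = C1*exp(2^(1/3)*sqrt(3)*c*(-2/(9 + sqrt(85))^(1/3) + 2^(1/3)*(9 + sqrt(85))^(1/3))/12)*sin(2^(1/3)*c*(2/(9 + sqrt(85))^(1/3) + 2^(1/3)*(9 + sqrt(85))^(1/3))/4) + C2*exp(2^(1/3)*sqrt(3)*c*(-2/(9 + sqrt(85))^(1/3) + 2^(1/3)*(9 + sqrt(85))^(1/3))/12)*cos(2^(1/3)*c*(2/(9 + sqrt(85))^(1/3) + 2^(1/3)*(9 + sqrt(85))^(1/3))/4) + C3*exp(-2^(1/3)*sqrt(3)*c*(-2/(9 + sqrt(85))^(1/3) + 2^(1/3)*(9 + sqrt(85))^(1/3))/6)


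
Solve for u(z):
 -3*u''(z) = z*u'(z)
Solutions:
 u(z) = C1 + C2*erf(sqrt(6)*z/6)


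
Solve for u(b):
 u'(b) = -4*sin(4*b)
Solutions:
 u(b) = C1 + cos(4*b)


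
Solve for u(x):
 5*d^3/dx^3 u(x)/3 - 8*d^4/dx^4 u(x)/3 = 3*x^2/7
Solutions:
 u(x) = C1 + C2*x + C3*x^2 + C4*exp(5*x/8) + 3*x^5/700 + 6*x^4/175 + 192*x^3/875


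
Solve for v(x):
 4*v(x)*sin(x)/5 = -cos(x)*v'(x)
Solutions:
 v(x) = C1*cos(x)^(4/5)


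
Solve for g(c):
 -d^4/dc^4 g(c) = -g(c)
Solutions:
 g(c) = C1*exp(-c) + C2*exp(c) + C3*sin(c) + C4*cos(c)


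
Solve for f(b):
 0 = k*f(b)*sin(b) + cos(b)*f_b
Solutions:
 f(b) = C1*exp(k*log(cos(b)))


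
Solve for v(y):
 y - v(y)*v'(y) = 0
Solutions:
 v(y) = -sqrt(C1 + y^2)
 v(y) = sqrt(C1 + y^2)


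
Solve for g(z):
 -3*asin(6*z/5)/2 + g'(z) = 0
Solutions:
 g(z) = C1 + 3*z*asin(6*z/5)/2 + sqrt(25 - 36*z^2)/4


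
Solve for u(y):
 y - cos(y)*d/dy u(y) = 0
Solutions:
 u(y) = C1 + Integral(y/cos(y), y)


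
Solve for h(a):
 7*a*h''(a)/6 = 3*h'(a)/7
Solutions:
 h(a) = C1 + C2*a^(67/49)


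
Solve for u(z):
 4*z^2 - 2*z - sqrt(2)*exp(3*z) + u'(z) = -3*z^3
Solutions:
 u(z) = C1 - 3*z^4/4 - 4*z^3/3 + z^2 + sqrt(2)*exp(3*z)/3


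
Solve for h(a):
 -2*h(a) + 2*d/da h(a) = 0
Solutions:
 h(a) = C1*exp(a)


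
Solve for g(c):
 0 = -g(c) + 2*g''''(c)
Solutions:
 g(c) = C1*exp(-2^(3/4)*c/2) + C2*exp(2^(3/4)*c/2) + C3*sin(2^(3/4)*c/2) + C4*cos(2^(3/4)*c/2)


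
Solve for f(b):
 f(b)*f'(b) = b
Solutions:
 f(b) = -sqrt(C1 + b^2)
 f(b) = sqrt(C1 + b^2)


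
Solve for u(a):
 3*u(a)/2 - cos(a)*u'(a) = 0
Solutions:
 u(a) = C1*(sin(a) + 1)^(3/4)/(sin(a) - 1)^(3/4)


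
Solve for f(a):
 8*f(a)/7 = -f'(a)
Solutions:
 f(a) = C1*exp(-8*a/7)


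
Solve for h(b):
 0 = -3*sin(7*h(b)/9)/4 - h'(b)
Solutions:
 3*b/4 + 9*log(cos(7*h(b)/9) - 1)/14 - 9*log(cos(7*h(b)/9) + 1)/14 = C1


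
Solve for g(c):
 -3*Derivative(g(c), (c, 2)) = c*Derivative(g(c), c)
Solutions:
 g(c) = C1 + C2*erf(sqrt(6)*c/6)


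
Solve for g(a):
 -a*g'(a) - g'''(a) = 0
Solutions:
 g(a) = C1 + Integral(C2*airyai(-a) + C3*airybi(-a), a)


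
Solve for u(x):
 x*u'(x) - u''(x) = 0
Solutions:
 u(x) = C1 + C2*erfi(sqrt(2)*x/2)


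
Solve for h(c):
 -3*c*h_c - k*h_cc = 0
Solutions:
 h(c) = C1 + C2*sqrt(k)*erf(sqrt(6)*c*sqrt(1/k)/2)


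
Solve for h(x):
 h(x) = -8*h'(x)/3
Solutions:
 h(x) = C1*exp(-3*x/8)


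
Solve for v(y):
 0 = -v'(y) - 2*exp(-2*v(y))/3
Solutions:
 v(y) = log(-sqrt(C1 - 12*y)) - log(3)
 v(y) = log(C1 - 12*y)/2 - log(3)


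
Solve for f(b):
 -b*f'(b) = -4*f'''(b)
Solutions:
 f(b) = C1 + Integral(C2*airyai(2^(1/3)*b/2) + C3*airybi(2^(1/3)*b/2), b)


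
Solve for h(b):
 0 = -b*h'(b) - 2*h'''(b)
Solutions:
 h(b) = C1 + Integral(C2*airyai(-2^(2/3)*b/2) + C3*airybi(-2^(2/3)*b/2), b)


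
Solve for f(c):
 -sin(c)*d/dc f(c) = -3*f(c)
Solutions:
 f(c) = C1*(cos(c) - 1)^(3/2)/(cos(c) + 1)^(3/2)


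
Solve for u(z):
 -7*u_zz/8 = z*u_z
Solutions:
 u(z) = C1 + C2*erf(2*sqrt(7)*z/7)


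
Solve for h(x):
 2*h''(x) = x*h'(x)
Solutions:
 h(x) = C1 + C2*erfi(x/2)


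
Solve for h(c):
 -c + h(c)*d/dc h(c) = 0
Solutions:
 h(c) = -sqrt(C1 + c^2)
 h(c) = sqrt(C1 + c^2)


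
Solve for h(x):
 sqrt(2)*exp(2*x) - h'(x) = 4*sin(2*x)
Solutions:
 h(x) = C1 + sqrt(2)*exp(2*x)/2 + 2*cos(2*x)


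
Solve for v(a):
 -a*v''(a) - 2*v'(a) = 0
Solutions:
 v(a) = C1 + C2/a


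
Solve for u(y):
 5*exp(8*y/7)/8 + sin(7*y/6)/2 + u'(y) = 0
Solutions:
 u(y) = C1 - 35*exp(8*y/7)/64 + 3*cos(7*y/6)/7


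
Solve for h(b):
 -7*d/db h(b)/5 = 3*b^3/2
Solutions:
 h(b) = C1 - 15*b^4/56


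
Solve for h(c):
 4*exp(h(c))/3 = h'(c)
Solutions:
 h(c) = log(-1/(C1 + 4*c)) + log(3)


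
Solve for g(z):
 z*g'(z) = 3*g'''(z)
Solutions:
 g(z) = C1 + Integral(C2*airyai(3^(2/3)*z/3) + C3*airybi(3^(2/3)*z/3), z)


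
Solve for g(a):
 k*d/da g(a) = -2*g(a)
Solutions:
 g(a) = C1*exp(-2*a/k)


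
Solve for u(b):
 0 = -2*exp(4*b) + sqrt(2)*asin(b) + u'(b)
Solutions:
 u(b) = C1 - sqrt(2)*(b*asin(b) + sqrt(1 - b^2)) + exp(4*b)/2


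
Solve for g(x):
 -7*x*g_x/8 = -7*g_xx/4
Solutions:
 g(x) = C1 + C2*erfi(x/2)


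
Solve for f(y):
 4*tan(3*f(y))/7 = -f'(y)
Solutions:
 f(y) = -asin(C1*exp(-12*y/7))/3 + pi/3
 f(y) = asin(C1*exp(-12*y/7))/3


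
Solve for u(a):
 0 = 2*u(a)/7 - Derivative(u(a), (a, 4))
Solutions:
 u(a) = C1*exp(-2^(1/4)*7^(3/4)*a/7) + C2*exp(2^(1/4)*7^(3/4)*a/7) + C3*sin(2^(1/4)*7^(3/4)*a/7) + C4*cos(2^(1/4)*7^(3/4)*a/7)


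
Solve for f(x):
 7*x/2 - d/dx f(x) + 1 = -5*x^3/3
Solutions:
 f(x) = C1 + 5*x^4/12 + 7*x^2/4 + x


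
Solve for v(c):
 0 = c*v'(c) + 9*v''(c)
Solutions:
 v(c) = C1 + C2*erf(sqrt(2)*c/6)


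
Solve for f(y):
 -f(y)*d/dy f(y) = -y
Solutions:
 f(y) = -sqrt(C1 + y^2)
 f(y) = sqrt(C1 + y^2)


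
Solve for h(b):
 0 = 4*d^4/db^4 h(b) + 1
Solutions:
 h(b) = C1 + C2*b + C3*b^2 + C4*b^3 - b^4/96


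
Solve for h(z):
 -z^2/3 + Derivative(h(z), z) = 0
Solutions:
 h(z) = C1 + z^3/9


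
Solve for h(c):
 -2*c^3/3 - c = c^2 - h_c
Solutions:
 h(c) = C1 + c^4/6 + c^3/3 + c^2/2


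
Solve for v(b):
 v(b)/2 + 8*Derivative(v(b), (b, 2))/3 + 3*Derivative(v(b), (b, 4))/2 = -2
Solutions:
 v(b) = C1*sin(b*sqrt(8 - sqrt(37))/3) + C2*sin(b*sqrt(sqrt(37) + 8)/3) + C3*cos(b*sqrt(8 - sqrt(37))/3) + C4*cos(b*sqrt(sqrt(37) + 8)/3) - 4


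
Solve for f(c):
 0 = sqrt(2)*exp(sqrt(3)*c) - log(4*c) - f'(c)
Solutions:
 f(c) = C1 - c*log(c) + c*(1 - 2*log(2)) + sqrt(6)*exp(sqrt(3)*c)/3


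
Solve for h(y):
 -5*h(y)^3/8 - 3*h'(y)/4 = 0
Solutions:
 h(y) = -sqrt(3)*sqrt(-1/(C1 - 5*y))
 h(y) = sqrt(3)*sqrt(-1/(C1 - 5*y))


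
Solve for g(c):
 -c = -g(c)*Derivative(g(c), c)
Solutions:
 g(c) = -sqrt(C1 + c^2)
 g(c) = sqrt(C1 + c^2)


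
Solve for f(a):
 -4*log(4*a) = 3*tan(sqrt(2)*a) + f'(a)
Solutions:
 f(a) = C1 - 4*a*log(a) - 8*a*log(2) + 4*a + 3*sqrt(2)*log(cos(sqrt(2)*a))/2


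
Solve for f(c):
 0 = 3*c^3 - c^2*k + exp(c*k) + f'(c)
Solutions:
 f(c) = C1 - 3*c^4/4 + c^3*k/3 - exp(c*k)/k


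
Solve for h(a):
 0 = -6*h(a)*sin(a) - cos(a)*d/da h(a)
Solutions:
 h(a) = C1*cos(a)^6


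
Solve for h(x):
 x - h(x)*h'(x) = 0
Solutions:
 h(x) = -sqrt(C1 + x^2)
 h(x) = sqrt(C1 + x^2)


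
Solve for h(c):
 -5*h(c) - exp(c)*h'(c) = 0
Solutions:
 h(c) = C1*exp(5*exp(-c))


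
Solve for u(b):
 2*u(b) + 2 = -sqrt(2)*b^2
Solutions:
 u(b) = -sqrt(2)*b^2/2 - 1


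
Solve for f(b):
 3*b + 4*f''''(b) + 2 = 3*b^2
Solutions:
 f(b) = C1 + C2*b + C3*b^2 + C4*b^3 + b^6/480 - b^5/160 - b^4/48


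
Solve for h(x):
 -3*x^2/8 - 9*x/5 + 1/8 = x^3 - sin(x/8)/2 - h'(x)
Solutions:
 h(x) = C1 + x^4/4 + x^3/8 + 9*x^2/10 - x/8 + 4*cos(x/8)


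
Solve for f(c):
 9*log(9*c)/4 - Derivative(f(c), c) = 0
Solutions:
 f(c) = C1 + 9*c*log(c)/4 - 9*c/4 + 9*c*log(3)/2


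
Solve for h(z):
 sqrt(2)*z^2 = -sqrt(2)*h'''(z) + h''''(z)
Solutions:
 h(z) = C1 + C2*z + C3*z^2 + C4*exp(sqrt(2)*z) - z^5/60 - sqrt(2)*z^4/24 - z^3/6


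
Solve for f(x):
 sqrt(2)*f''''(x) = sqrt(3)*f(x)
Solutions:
 f(x) = C1*exp(-2^(7/8)*3^(1/8)*x/2) + C2*exp(2^(7/8)*3^(1/8)*x/2) + C3*sin(2^(7/8)*3^(1/8)*x/2) + C4*cos(2^(7/8)*3^(1/8)*x/2)


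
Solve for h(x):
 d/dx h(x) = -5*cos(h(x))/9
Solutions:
 5*x/9 - log(sin(h(x)) - 1)/2 + log(sin(h(x)) + 1)/2 = C1


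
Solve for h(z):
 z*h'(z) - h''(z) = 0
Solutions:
 h(z) = C1 + C2*erfi(sqrt(2)*z/2)


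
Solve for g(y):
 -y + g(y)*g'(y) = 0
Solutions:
 g(y) = -sqrt(C1 + y^2)
 g(y) = sqrt(C1 + y^2)


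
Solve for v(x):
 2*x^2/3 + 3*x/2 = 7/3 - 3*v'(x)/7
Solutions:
 v(x) = C1 - 14*x^3/27 - 7*x^2/4 + 49*x/9


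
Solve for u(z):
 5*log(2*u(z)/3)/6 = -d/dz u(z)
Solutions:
 6*Integral(1/(log(_y) - log(3) + log(2)), (_y, u(z)))/5 = C1 - z


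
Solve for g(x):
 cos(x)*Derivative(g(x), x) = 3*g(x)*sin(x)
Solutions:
 g(x) = C1/cos(x)^3


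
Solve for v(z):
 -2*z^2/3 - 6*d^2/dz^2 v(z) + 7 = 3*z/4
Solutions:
 v(z) = C1 + C2*z - z^4/108 - z^3/48 + 7*z^2/12


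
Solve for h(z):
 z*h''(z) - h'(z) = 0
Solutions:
 h(z) = C1 + C2*z^2


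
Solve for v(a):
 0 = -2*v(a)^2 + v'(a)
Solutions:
 v(a) = -1/(C1 + 2*a)


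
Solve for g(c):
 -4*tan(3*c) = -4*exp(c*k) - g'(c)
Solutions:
 g(c) = C1 - 4*Piecewise((exp(c*k)/k, Ne(k, 0)), (c, True)) - 4*log(cos(3*c))/3


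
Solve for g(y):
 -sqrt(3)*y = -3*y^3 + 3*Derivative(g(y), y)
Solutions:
 g(y) = C1 + y^4/4 - sqrt(3)*y^2/6


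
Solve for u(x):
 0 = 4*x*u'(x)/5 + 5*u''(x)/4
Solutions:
 u(x) = C1 + C2*erf(2*sqrt(2)*x/5)


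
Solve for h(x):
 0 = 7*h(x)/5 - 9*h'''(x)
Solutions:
 h(x) = C3*exp(525^(1/3)*x/15) + (C1*sin(175^(1/3)*3^(5/6)*x/30) + C2*cos(175^(1/3)*3^(5/6)*x/30))*exp(-525^(1/3)*x/30)


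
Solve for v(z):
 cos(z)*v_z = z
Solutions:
 v(z) = C1 + Integral(z/cos(z), z)


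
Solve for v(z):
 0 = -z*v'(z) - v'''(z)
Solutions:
 v(z) = C1 + Integral(C2*airyai(-z) + C3*airybi(-z), z)


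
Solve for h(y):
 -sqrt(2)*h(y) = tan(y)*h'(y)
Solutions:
 h(y) = C1/sin(y)^(sqrt(2))


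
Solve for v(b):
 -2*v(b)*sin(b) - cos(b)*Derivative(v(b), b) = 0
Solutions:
 v(b) = C1*cos(b)^2


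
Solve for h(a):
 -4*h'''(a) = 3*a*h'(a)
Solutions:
 h(a) = C1 + Integral(C2*airyai(-6^(1/3)*a/2) + C3*airybi(-6^(1/3)*a/2), a)


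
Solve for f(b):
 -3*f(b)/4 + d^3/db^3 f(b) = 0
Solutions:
 f(b) = C3*exp(6^(1/3)*b/2) + (C1*sin(2^(1/3)*3^(5/6)*b/4) + C2*cos(2^(1/3)*3^(5/6)*b/4))*exp(-6^(1/3)*b/4)


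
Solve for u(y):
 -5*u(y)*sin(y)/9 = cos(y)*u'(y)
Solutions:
 u(y) = C1*cos(y)^(5/9)


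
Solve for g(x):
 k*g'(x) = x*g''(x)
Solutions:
 g(x) = C1 + x^(re(k) + 1)*(C2*sin(log(x)*Abs(im(k))) + C3*cos(log(x)*im(k)))


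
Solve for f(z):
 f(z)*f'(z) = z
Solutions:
 f(z) = -sqrt(C1 + z^2)
 f(z) = sqrt(C1 + z^2)


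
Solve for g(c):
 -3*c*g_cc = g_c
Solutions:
 g(c) = C1 + C2*c^(2/3)


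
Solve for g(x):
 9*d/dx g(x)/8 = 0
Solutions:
 g(x) = C1


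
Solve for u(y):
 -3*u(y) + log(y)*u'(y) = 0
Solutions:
 u(y) = C1*exp(3*li(y))


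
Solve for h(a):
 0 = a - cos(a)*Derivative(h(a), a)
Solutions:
 h(a) = C1 + Integral(a/cos(a), a)


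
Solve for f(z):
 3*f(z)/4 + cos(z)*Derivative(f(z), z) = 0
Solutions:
 f(z) = C1*(sin(z) - 1)^(3/8)/(sin(z) + 1)^(3/8)


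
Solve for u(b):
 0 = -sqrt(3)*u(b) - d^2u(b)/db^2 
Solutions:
 u(b) = C1*sin(3^(1/4)*b) + C2*cos(3^(1/4)*b)


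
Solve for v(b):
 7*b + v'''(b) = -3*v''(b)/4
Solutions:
 v(b) = C1 + C2*b + C3*exp(-3*b/4) - 14*b^3/9 + 56*b^2/9


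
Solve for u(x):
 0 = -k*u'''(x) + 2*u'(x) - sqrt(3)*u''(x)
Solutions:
 u(x) = C1 + C2*exp(x*(sqrt(8*k + 3) - sqrt(3))/(2*k)) + C3*exp(-x*(sqrt(8*k + 3) + sqrt(3))/(2*k))


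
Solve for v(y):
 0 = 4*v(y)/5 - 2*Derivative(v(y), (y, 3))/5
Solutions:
 v(y) = C3*exp(2^(1/3)*y) + (C1*sin(2^(1/3)*sqrt(3)*y/2) + C2*cos(2^(1/3)*sqrt(3)*y/2))*exp(-2^(1/3)*y/2)


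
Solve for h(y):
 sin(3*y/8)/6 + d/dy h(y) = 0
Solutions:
 h(y) = C1 + 4*cos(3*y/8)/9


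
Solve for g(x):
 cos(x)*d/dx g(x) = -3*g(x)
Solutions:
 g(x) = C1*(sin(x) - 1)^(3/2)/(sin(x) + 1)^(3/2)


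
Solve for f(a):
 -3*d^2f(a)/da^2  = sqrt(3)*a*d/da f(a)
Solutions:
 f(a) = C1 + C2*erf(sqrt(2)*3^(3/4)*a/6)


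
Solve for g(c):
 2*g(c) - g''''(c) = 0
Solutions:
 g(c) = C1*exp(-2^(1/4)*c) + C2*exp(2^(1/4)*c) + C3*sin(2^(1/4)*c) + C4*cos(2^(1/4)*c)


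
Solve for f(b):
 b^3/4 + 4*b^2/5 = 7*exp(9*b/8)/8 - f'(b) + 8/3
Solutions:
 f(b) = C1 - b^4/16 - 4*b^3/15 + 8*b/3 + 7*exp(9*b/8)/9


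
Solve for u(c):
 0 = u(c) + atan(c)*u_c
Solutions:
 u(c) = C1*exp(-Integral(1/atan(c), c))


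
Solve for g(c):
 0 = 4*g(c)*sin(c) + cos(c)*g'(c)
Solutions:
 g(c) = C1*cos(c)^4


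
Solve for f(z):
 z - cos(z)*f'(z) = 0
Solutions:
 f(z) = C1 + Integral(z/cos(z), z)


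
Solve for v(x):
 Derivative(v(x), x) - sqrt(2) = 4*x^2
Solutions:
 v(x) = C1 + 4*x^3/3 + sqrt(2)*x


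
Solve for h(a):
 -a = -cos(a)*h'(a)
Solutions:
 h(a) = C1 + Integral(a/cos(a), a)


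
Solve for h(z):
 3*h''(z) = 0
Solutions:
 h(z) = C1 + C2*z


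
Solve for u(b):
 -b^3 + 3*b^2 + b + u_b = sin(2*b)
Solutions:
 u(b) = C1 + b^4/4 - b^3 - b^2/2 - cos(2*b)/2


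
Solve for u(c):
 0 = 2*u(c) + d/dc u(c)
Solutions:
 u(c) = C1*exp(-2*c)


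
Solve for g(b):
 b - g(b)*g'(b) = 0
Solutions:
 g(b) = -sqrt(C1 + b^2)
 g(b) = sqrt(C1 + b^2)


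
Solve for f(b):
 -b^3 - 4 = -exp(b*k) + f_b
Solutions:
 f(b) = C1 - b^4/4 - 4*b + exp(b*k)/k


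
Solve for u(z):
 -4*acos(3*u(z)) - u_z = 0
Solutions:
 Integral(1/acos(3*_y), (_y, u(z))) = C1 - 4*z


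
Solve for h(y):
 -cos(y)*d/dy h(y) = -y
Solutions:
 h(y) = C1 + Integral(y/cos(y), y)


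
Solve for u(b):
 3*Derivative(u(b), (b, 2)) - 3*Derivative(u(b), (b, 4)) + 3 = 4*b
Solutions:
 u(b) = C1 + C2*b + C3*exp(-b) + C4*exp(b) + 2*b^3/9 - b^2/2


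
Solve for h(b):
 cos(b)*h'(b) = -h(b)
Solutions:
 h(b) = C1*sqrt(sin(b) - 1)/sqrt(sin(b) + 1)


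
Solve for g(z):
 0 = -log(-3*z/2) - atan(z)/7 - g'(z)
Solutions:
 g(z) = C1 - z*log(-z) - z*atan(z)/7 - z*log(3) + z*log(2) + z + log(z^2 + 1)/14


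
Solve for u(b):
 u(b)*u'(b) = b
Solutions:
 u(b) = -sqrt(C1 + b^2)
 u(b) = sqrt(C1 + b^2)


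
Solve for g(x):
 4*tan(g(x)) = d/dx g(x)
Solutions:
 g(x) = pi - asin(C1*exp(4*x))
 g(x) = asin(C1*exp(4*x))


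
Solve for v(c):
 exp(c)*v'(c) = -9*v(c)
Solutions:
 v(c) = C1*exp(9*exp(-c))


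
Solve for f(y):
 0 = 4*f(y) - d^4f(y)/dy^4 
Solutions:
 f(y) = C1*exp(-sqrt(2)*y) + C2*exp(sqrt(2)*y) + C3*sin(sqrt(2)*y) + C4*cos(sqrt(2)*y)


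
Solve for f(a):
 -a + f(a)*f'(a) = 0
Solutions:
 f(a) = -sqrt(C1 + a^2)
 f(a) = sqrt(C1 + a^2)


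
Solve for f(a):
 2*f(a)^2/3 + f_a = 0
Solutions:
 f(a) = 3/(C1 + 2*a)


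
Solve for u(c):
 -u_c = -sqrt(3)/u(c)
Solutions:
 u(c) = -sqrt(C1 + 2*sqrt(3)*c)
 u(c) = sqrt(C1 + 2*sqrt(3)*c)


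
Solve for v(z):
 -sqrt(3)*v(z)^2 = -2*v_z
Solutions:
 v(z) = -2/(C1 + sqrt(3)*z)


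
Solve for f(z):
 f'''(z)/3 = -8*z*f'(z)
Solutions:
 f(z) = C1 + Integral(C2*airyai(-2*3^(1/3)*z) + C3*airybi(-2*3^(1/3)*z), z)


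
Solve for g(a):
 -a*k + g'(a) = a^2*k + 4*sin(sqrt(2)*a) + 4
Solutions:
 g(a) = C1 + a^3*k/3 + a^2*k/2 + 4*a - 2*sqrt(2)*cos(sqrt(2)*a)


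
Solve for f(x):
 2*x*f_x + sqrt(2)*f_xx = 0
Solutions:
 f(x) = C1 + C2*erf(2^(3/4)*x/2)


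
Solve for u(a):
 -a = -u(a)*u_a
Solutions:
 u(a) = -sqrt(C1 + a^2)
 u(a) = sqrt(C1 + a^2)


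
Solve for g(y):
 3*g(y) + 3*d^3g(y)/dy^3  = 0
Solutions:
 g(y) = C3*exp(-y) + (C1*sin(sqrt(3)*y/2) + C2*cos(sqrt(3)*y/2))*exp(y/2)


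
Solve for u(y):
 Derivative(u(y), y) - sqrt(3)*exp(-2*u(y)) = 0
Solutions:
 u(y) = log(-sqrt(C1 + 2*sqrt(3)*y))
 u(y) = log(C1 + 2*sqrt(3)*y)/2


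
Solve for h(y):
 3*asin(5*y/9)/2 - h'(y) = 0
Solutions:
 h(y) = C1 + 3*y*asin(5*y/9)/2 + 3*sqrt(81 - 25*y^2)/10


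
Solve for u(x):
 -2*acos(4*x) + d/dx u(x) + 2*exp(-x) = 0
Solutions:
 u(x) = C1 + 2*x*acos(4*x) - sqrt(1 - 16*x^2)/2 + 2*exp(-x)


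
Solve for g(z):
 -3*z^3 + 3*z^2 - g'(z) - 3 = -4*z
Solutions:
 g(z) = C1 - 3*z^4/4 + z^3 + 2*z^2 - 3*z


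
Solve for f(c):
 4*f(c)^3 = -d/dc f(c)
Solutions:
 f(c) = -sqrt(2)*sqrt(-1/(C1 - 4*c))/2
 f(c) = sqrt(2)*sqrt(-1/(C1 - 4*c))/2


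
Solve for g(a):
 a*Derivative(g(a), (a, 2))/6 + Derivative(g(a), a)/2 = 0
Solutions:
 g(a) = C1 + C2/a^2


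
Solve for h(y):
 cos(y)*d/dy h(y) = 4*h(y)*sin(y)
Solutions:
 h(y) = C1/cos(y)^4


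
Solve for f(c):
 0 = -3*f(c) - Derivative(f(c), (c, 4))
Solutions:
 f(c) = (C1*sin(sqrt(2)*3^(1/4)*c/2) + C2*cos(sqrt(2)*3^(1/4)*c/2))*exp(-sqrt(2)*3^(1/4)*c/2) + (C3*sin(sqrt(2)*3^(1/4)*c/2) + C4*cos(sqrt(2)*3^(1/4)*c/2))*exp(sqrt(2)*3^(1/4)*c/2)


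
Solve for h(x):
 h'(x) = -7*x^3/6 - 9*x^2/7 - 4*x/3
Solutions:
 h(x) = C1 - 7*x^4/24 - 3*x^3/7 - 2*x^2/3


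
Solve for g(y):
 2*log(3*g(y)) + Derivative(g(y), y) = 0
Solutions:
 Integral(1/(log(_y) + log(3)), (_y, g(y)))/2 = C1 - y


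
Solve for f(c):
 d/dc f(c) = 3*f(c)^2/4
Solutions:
 f(c) = -4/(C1 + 3*c)


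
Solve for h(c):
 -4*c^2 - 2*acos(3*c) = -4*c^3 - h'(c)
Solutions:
 h(c) = C1 - c^4 + 4*c^3/3 + 2*c*acos(3*c) - 2*sqrt(1 - 9*c^2)/3


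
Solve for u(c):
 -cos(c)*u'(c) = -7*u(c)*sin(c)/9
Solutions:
 u(c) = C1/cos(c)^(7/9)


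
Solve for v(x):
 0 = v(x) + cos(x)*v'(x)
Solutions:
 v(x) = C1*sqrt(sin(x) - 1)/sqrt(sin(x) + 1)


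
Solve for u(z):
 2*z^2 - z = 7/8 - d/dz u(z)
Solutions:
 u(z) = C1 - 2*z^3/3 + z^2/2 + 7*z/8


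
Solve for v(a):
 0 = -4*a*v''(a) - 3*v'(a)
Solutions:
 v(a) = C1 + C2*a^(1/4)


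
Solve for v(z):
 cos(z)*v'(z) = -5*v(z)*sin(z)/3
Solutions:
 v(z) = C1*cos(z)^(5/3)


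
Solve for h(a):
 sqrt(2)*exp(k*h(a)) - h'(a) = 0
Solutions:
 h(a) = Piecewise((log(-1/(C1*k + sqrt(2)*a*k))/k, Ne(k, 0)), (nan, True))
 h(a) = Piecewise((C1 + sqrt(2)*a, Eq(k, 0)), (nan, True))


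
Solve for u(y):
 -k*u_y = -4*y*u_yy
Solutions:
 u(y) = C1 + y^(re(k)/4 + 1)*(C2*sin(log(y)*Abs(im(k))/4) + C3*cos(log(y)*im(k)/4))


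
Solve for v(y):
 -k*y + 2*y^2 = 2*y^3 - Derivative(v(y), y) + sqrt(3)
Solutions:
 v(y) = C1 + k*y^2/2 + y^4/2 - 2*y^3/3 + sqrt(3)*y


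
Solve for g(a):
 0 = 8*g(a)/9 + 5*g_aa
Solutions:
 g(a) = C1*sin(2*sqrt(10)*a/15) + C2*cos(2*sqrt(10)*a/15)


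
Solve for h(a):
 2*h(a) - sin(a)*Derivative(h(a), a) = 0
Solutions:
 h(a) = C1*(cos(a) - 1)/(cos(a) + 1)


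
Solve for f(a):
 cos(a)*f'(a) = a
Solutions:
 f(a) = C1 + Integral(a/cos(a), a)


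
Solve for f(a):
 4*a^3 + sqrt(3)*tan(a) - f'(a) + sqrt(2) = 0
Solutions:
 f(a) = C1 + a^4 + sqrt(2)*a - sqrt(3)*log(cos(a))


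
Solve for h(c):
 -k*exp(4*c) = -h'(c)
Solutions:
 h(c) = C1 + k*exp(4*c)/4


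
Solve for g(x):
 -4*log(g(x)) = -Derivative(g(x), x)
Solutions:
 li(g(x)) = C1 + 4*x


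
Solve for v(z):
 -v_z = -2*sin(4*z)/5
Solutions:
 v(z) = C1 - cos(4*z)/10


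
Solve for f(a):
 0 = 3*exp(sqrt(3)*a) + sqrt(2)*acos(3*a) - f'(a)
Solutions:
 f(a) = C1 + sqrt(2)*(a*acos(3*a) - sqrt(1 - 9*a^2)/3) + sqrt(3)*exp(sqrt(3)*a)


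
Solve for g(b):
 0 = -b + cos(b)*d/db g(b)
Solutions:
 g(b) = C1 + Integral(b/cos(b), b)


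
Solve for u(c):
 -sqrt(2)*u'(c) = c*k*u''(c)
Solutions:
 u(c) = C1 + c^(((re(k) - sqrt(2))*re(k) + im(k)^2)/(re(k)^2 + im(k)^2))*(C2*sin(sqrt(2)*log(c)*Abs(im(k))/(re(k)^2 + im(k)^2)) + C3*cos(sqrt(2)*log(c)*im(k)/(re(k)^2 + im(k)^2)))


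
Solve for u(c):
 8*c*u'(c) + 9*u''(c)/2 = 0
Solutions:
 u(c) = C1 + C2*erf(2*sqrt(2)*c/3)


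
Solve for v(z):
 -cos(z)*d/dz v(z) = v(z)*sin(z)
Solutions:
 v(z) = C1*cos(z)


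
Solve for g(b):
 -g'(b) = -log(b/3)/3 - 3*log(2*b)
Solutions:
 g(b) = C1 + 10*b*log(b)/3 - 10*b/3 - b*log(3)/3 + 3*b*log(2)


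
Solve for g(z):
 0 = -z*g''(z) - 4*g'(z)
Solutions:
 g(z) = C1 + C2/z^3


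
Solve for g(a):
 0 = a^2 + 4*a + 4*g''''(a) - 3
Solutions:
 g(a) = C1 + C2*a + C3*a^2 + C4*a^3 - a^6/1440 - a^5/120 + a^4/32


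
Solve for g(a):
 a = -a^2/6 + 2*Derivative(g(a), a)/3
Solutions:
 g(a) = C1 + a^3/12 + 3*a^2/4


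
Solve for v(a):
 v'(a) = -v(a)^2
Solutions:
 v(a) = 1/(C1 + a)


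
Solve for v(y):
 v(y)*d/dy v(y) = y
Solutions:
 v(y) = -sqrt(C1 + y^2)
 v(y) = sqrt(C1 + y^2)


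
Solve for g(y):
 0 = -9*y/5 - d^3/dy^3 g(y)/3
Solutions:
 g(y) = C1 + C2*y + C3*y^2 - 9*y^4/40


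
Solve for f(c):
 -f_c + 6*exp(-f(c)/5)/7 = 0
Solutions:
 f(c) = 5*log(C1 + 6*c/35)


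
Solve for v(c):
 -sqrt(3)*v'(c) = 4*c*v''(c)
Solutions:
 v(c) = C1 + C2*c^(1 - sqrt(3)/4)


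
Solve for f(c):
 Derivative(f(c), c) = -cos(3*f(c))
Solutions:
 f(c) = -asin((C1 + exp(6*c))/(C1 - exp(6*c)))/3 + pi/3
 f(c) = asin((C1 + exp(6*c))/(C1 - exp(6*c)))/3


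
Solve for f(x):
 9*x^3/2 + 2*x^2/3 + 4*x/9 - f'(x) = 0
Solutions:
 f(x) = C1 + 9*x^4/8 + 2*x^3/9 + 2*x^2/9


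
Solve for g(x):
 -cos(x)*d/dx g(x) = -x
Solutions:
 g(x) = C1 + Integral(x/cos(x), x)


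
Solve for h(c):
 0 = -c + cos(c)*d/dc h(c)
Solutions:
 h(c) = C1 + Integral(c/cos(c), c)


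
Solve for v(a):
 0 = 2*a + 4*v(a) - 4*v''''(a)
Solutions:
 v(a) = C1*exp(-a) + C2*exp(a) + C3*sin(a) + C4*cos(a) - a/2


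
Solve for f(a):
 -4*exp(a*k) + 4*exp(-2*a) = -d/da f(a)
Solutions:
 f(a) = C1 + 2*exp(-2*a) + 4*exp(a*k)/k


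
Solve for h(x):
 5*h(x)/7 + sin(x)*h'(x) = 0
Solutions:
 h(x) = C1*(cos(x) + 1)^(5/14)/(cos(x) - 1)^(5/14)


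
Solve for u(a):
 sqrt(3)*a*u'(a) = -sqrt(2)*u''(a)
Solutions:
 u(a) = C1 + C2*erf(6^(1/4)*a/2)


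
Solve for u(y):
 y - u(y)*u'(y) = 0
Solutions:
 u(y) = -sqrt(C1 + y^2)
 u(y) = sqrt(C1 + y^2)


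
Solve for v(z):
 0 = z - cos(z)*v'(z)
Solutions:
 v(z) = C1 + Integral(z/cos(z), z)


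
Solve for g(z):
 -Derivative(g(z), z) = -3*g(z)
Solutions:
 g(z) = C1*exp(3*z)


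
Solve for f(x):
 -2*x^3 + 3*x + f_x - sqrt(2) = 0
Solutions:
 f(x) = C1 + x^4/2 - 3*x^2/2 + sqrt(2)*x


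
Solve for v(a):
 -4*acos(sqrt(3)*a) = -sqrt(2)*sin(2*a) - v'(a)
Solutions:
 v(a) = C1 + 4*a*acos(sqrt(3)*a) - 4*sqrt(3)*sqrt(1 - 3*a^2)/3 + sqrt(2)*cos(2*a)/2


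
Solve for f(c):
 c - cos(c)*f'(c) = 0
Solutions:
 f(c) = C1 + Integral(c/cos(c), c)


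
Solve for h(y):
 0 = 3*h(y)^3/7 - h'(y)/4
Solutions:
 h(y) = -sqrt(14)*sqrt(-1/(C1 + 12*y))/2
 h(y) = sqrt(14)*sqrt(-1/(C1 + 12*y))/2


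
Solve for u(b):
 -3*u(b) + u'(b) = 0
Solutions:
 u(b) = C1*exp(3*b)


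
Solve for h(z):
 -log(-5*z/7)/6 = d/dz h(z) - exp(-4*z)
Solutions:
 h(z) = C1 - z*log(-z)/6 + z*(-log(5) + 1 + log(7))/6 - exp(-4*z)/4


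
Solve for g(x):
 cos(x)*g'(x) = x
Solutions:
 g(x) = C1 + Integral(x/cos(x), x)


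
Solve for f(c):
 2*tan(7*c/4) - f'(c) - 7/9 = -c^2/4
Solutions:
 f(c) = C1 + c^3/12 - 7*c/9 - 8*log(cos(7*c/4))/7


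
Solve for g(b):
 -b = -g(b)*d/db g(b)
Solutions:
 g(b) = -sqrt(C1 + b^2)
 g(b) = sqrt(C1 + b^2)


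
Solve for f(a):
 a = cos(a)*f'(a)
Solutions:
 f(a) = C1 + Integral(a/cos(a), a)


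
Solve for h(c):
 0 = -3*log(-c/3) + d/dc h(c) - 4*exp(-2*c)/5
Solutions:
 h(c) = C1 + 3*c*log(-c) + 3*c*(-log(3) - 1) - 2*exp(-2*c)/5


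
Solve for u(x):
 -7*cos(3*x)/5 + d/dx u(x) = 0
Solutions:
 u(x) = C1 + 7*sin(3*x)/15


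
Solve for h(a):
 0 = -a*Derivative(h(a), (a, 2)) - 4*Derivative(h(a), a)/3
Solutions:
 h(a) = C1 + C2/a^(1/3)


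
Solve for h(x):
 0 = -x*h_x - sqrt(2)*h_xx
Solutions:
 h(x) = C1 + C2*erf(2^(1/4)*x/2)


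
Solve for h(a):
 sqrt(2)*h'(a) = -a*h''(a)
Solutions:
 h(a) = C1 + C2*a^(1 - sqrt(2))


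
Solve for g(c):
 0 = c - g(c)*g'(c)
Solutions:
 g(c) = -sqrt(C1 + c^2)
 g(c) = sqrt(C1 + c^2)


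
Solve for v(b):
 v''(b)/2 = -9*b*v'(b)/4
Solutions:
 v(b) = C1 + C2*erf(3*b/2)


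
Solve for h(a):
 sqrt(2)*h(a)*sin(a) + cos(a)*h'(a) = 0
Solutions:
 h(a) = C1*cos(a)^(sqrt(2))


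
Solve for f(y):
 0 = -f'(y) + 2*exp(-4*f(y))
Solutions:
 f(y) = log(-I*(C1 + 8*y)^(1/4))
 f(y) = log(I*(C1 + 8*y)^(1/4))
 f(y) = log(-(C1 + 8*y)^(1/4))
 f(y) = log(C1 + 8*y)/4


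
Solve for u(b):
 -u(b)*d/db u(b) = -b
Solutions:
 u(b) = -sqrt(C1 + b^2)
 u(b) = sqrt(C1 + b^2)


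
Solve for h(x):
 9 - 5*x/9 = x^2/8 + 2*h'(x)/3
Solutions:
 h(x) = C1 - x^3/16 - 5*x^2/12 + 27*x/2


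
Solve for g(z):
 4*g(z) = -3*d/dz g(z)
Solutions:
 g(z) = C1*exp(-4*z/3)


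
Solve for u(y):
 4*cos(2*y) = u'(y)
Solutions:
 u(y) = C1 + 2*sin(2*y)


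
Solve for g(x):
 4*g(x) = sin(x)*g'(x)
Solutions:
 g(x) = C1*(cos(x)^2 - 2*cos(x) + 1)/(cos(x)^2 + 2*cos(x) + 1)


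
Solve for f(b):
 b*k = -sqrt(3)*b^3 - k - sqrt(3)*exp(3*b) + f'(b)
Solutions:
 f(b) = C1 + sqrt(3)*b^4/4 + b^2*k/2 + b*k + sqrt(3)*exp(3*b)/3


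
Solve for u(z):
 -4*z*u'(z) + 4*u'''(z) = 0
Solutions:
 u(z) = C1 + Integral(C2*airyai(z) + C3*airybi(z), z)


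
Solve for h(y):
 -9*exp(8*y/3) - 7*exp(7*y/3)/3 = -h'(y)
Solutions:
 h(y) = C1 + 27*exp(8*y/3)/8 + exp(7*y/3)


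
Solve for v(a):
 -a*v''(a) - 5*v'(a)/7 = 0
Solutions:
 v(a) = C1 + C2*a^(2/7)


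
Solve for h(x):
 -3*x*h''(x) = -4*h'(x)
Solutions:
 h(x) = C1 + C2*x^(7/3)


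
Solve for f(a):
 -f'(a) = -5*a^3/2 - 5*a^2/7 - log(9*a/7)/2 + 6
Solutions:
 f(a) = C1 + 5*a^4/8 + 5*a^3/21 + a*log(a)/2 - 13*a/2 - a*log(7)/2 + a*log(3)
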